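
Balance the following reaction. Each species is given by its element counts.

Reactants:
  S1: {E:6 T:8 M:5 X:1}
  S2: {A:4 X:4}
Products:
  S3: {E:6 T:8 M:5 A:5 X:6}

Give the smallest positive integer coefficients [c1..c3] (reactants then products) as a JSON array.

Coefficients: [4, 5, 4]

E: 4·6+5·0 = 24 | 4·6 = 24
T: 4·8+5·0 = 32 | 4·8 = 32
M: 4·5+5·0 = 20 | 4·5 = 20
A: 4·0+5·4 = 20 | 4·5 = 20
X: 4·1+5·4 = 24 | 4·6 = 24
gcd(4,5,4) = 1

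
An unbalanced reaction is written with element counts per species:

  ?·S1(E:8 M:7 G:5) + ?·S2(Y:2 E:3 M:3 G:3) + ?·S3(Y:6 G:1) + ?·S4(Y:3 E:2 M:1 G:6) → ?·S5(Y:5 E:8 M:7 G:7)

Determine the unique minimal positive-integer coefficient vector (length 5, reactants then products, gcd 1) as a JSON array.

Y: 4·0+2·2+3·6+1·3 = 25 | 5·5 = 25
E: 4·8+2·3+3·0+1·2 = 40 | 5·8 = 40
M: 4·7+2·3+3·0+1·1 = 35 | 5·7 = 35
G: 4·5+2·3+3·1+1·6 = 35 | 5·7 = 35
gcd(4,2,3,1,5) = 1

Coefficients: [4, 2, 3, 1, 5]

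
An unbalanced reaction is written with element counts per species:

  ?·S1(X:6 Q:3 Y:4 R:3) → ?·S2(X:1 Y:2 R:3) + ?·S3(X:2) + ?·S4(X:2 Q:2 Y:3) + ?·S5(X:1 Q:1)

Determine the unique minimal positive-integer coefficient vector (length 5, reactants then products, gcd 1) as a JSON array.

Coefficients: [3, 3, 3, 2, 5]

X: 3·6 = 18 | 3·1+3·2+2·2+5·1 = 18
Q: 3·3 = 9 | 3·0+3·0+2·2+5·1 = 9
Y: 3·4 = 12 | 3·2+3·0+2·3+5·0 = 12
R: 3·3 = 9 | 3·3+3·0+2·0+5·0 = 9
gcd(3,3,3,2,5) = 1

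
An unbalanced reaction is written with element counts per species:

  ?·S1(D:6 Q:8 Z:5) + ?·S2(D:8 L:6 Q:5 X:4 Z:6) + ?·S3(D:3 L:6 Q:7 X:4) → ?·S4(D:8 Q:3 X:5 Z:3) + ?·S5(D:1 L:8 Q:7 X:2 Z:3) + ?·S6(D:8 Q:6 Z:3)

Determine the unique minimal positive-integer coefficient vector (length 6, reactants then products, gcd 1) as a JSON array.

Coefficients: [3, 4, 4, 4, 6, 3]

D: 3·6+4·8+4·3 = 62 | 4·8+6·1+3·8 = 62
L: 3·0+4·6+4·6 = 48 | 4·0+6·8+3·0 = 48
Q: 3·8+4·5+4·7 = 72 | 4·3+6·7+3·6 = 72
X: 3·0+4·4+4·4 = 32 | 4·5+6·2+3·0 = 32
Z: 3·5+4·6+4·0 = 39 | 4·3+6·3+3·3 = 39
gcd(3,4,4,4,6,3) = 1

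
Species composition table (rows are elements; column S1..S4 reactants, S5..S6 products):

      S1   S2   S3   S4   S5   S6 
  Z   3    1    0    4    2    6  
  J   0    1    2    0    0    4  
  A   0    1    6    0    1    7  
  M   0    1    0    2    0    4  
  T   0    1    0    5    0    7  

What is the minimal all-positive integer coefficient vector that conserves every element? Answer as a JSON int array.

Coefficients: [2, 6, 3, 3, 3, 3]

Z: 2·3+6·1+3·0+3·4 = 24 | 3·2+3·6 = 24
J: 2·0+6·1+3·2+3·0 = 12 | 3·0+3·4 = 12
A: 2·0+6·1+3·6+3·0 = 24 | 3·1+3·7 = 24
M: 2·0+6·1+3·0+3·2 = 12 | 3·0+3·4 = 12
T: 2·0+6·1+3·0+3·5 = 21 | 3·0+3·7 = 21
gcd(2,6,3,3,3,3) = 1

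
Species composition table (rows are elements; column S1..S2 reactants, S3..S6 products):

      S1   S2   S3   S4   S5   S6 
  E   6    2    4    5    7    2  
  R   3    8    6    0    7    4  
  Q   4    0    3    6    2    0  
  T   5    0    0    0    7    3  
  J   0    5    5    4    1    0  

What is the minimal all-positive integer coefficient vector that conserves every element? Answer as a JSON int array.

E: 5·6+5·2 = 40 | 4·4+1·5+1·7+6·2 = 40
R: 5·3+5·8 = 55 | 4·6+1·0+1·7+6·4 = 55
Q: 5·4+5·0 = 20 | 4·3+1·6+1·2+6·0 = 20
T: 5·5+5·0 = 25 | 4·0+1·0+1·7+6·3 = 25
J: 5·0+5·5 = 25 | 4·5+1·4+1·1+6·0 = 25
gcd(5,5,4,1,1,6) = 1

Coefficients: [5, 5, 4, 1, 1, 6]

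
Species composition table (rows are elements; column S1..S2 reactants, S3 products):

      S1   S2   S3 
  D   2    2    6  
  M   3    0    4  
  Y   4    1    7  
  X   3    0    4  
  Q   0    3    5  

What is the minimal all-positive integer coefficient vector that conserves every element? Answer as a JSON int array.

Coefficients: [4, 5, 3]

D: 4·2+5·2 = 18 | 3·6 = 18
M: 4·3+5·0 = 12 | 3·4 = 12
Y: 4·4+5·1 = 21 | 3·7 = 21
X: 4·3+5·0 = 12 | 3·4 = 12
Q: 4·0+5·3 = 15 | 3·5 = 15
gcd(4,5,3) = 1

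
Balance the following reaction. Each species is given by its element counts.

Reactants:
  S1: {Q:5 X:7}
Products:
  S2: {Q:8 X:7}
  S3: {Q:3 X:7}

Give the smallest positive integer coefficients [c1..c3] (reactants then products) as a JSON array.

Q: 5·5 = 25 | 2·8+3·3 = 25
X: 5·7 = 35 | 2·7+3·7 = 35
gcd(5,2,3) = 1

Coefficients: [5, 2, 3]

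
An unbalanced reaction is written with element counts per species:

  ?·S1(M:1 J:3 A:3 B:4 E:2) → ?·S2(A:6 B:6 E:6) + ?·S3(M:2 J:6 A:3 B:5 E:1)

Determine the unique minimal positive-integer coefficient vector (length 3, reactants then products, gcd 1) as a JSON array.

Coefficients: [4, 1, 2]

M: 4·1 = 4 | 1·0+2·2 = 4
J: 4·3 = 12 | 1·0+2·6 = 12
A: 4·3 = 12 | 1·6+2·3 = 12
B: 4·4 = 16 | 1·6+2·5 = 16
E: 4·2 = 8 | 1·6+2·1 = 8
gcd(4,1,2) = 1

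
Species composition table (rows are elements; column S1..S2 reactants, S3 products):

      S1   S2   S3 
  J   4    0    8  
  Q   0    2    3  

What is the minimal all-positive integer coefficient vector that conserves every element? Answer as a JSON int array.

J: 4·4+3·0 = 16 | 2·8 = 16
Q: 4·0+3·2 = 6 | 2·3 = 6
gcd(4,3,2) = 1

Coefficients: [4, 3, 2]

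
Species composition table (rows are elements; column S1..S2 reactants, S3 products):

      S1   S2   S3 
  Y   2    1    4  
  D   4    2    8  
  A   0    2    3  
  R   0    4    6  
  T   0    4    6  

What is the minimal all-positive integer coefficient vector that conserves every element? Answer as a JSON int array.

Y: 5·2+6·1 = 16 | 4·4 = 16
D: 5·4+6·2 = 32 | 4·8 = 32
A: 5·0+6·2 = 12 | 4·3 = 12
R: 5·0+6·4 = 24 | 4·6 = 24
T: 5·0+6·4 = 24 | 4·6 = 24
gcd(5,6,4) = 1

Coefficients: [5, 6, 4]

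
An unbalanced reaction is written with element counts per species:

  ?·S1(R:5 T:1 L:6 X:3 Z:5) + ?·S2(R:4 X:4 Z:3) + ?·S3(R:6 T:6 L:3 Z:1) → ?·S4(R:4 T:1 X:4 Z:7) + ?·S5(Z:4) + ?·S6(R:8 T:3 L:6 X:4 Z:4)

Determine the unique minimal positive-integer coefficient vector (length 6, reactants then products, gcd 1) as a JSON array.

R: 4·5+3·4+2·6 = 44 | 1·4+1·0+5·8 = 44
T: 4·1+3·0+2·6 = 16 | 1·1+1·0+5·3 = 16
L: 4·6+3·0+2·3 = 30 | 1·0+1·0+5·6 = 30
X: 4·3+3·4+2·0 = 24 | 1·4+1·0+5·4 = 24
Z: 4·5+3·3+2·1 = 31 | 1·7+1·4+5·4 = 31
gcd(4,3,2,1,1,5) = 1

Coefficients: [4, 3, 2, 1, 1, 5]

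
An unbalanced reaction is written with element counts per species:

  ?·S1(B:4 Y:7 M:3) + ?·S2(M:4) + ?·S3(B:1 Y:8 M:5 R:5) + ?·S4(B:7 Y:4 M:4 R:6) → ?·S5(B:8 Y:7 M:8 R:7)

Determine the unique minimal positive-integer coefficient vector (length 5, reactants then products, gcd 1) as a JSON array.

B: 1·4+3·0+1·1+5·7 = 40 | 5·8 = 40
Y: 1·7+3·0+1·8+5·4 = 35 | 5·7 = 35
M: 1·3+3·4+1·5+5·4 = 40 | 5·8 = 40
R: 1·0+3·0+1·5+5·6 = 35 | 5·7 = 35
gcd(1,3,1,5,5) = 1

Coefficients: [1, 3, 1, 5, 5]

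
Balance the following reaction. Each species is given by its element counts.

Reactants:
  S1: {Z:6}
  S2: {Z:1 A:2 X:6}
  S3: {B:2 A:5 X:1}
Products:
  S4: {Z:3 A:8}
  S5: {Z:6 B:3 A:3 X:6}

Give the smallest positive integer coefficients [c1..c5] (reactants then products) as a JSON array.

Z: 5·6+3·1+6·0 = 33 | 3·3+4·6 = 33
B: 5·0+3·0+6·2 = 12 | 3·0+4·3 = 12
A: 5·0+3·2+6·5 = 36 | 3·8+4·3 = 36
X: 5·0+3·6+6·1 = 24 | 3·0+4·6 = 24
gcd(5,3,6,3,4) = 1

Coefficients: [5, 3, 6, 3, 4]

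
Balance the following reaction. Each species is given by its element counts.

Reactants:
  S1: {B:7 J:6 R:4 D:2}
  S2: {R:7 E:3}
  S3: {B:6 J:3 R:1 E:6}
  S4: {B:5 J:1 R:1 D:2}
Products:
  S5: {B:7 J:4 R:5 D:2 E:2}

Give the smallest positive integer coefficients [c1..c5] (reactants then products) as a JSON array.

Coefficients: [3, 2, 1, 3, 6]

B: 3·7+2·0+1·6+3·5 = 42 | 6·7 = 42
J: 3·6+2·0+1·3+3·1 = 24 | 6·4 = 24
R: 3·4+2·7+1·1+3·1 = 30 | 6·5 = 30
D: 3·2+2·0+1·0+3·2 = 12 | 6·2 = 12
E: 3·0+2·3+1·6+3·0 = 12 | 6·2 = 12
gcd(3,2,1,3,6) = 1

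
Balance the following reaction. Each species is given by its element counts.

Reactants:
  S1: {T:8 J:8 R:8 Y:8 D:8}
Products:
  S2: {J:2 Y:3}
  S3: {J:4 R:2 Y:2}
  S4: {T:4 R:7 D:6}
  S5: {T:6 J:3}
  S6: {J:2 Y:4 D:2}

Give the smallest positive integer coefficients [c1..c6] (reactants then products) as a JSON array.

T: 6·8 = 48 | 6·0+3·0+6·4+4·6+6·0 = 48
J: 6·8 = 48 | 6·2+3·4+6·0+4·3+6·2 = 48
R: 6·8 = 48 | 6·0+3·2+6·7+4·0+6·0 = 48
Y: 6·8 = 48 | 6·3+3·2+6·0+4·0+6·4 = 48
D: 6·8 = 48 | 6·0+3·0+6·6+4·0+6·2 = 48
gcd(6,6,3,6,4,6) = 1

Coefficients: [6, 6, 3, 6, 4, 6]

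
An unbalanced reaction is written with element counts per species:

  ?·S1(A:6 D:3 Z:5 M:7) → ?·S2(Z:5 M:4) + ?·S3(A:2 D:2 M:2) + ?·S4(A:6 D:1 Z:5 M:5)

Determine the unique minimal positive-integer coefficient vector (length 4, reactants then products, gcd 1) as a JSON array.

Coefficients: [5, 2, 6, 3]

A: 5·6 = 30 | 2·0+6·2+3·6 = 30
D: 5·3 = 15 | 2·0+6·2+3·1 = 15
Z: 5·5 = 25 | 2·5+6·0+3·5 = 25
M: 5·7 = 35 | 2·4+6·2+3·5 = 35
gcd(5,2,6,3) = 1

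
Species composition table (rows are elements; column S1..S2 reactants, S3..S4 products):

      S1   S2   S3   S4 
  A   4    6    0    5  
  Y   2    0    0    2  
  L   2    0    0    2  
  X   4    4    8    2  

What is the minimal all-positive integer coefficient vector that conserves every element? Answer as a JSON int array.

Coefficients: [6, 1, 2, 6]

A: 6·4+1·6 = 30 | 2·0+6·5 = 30
Y: 6·2+1·0 = 12 | 2·0+6·2 = 12
L: 6·2+1·0 = 12 | 2·0+6·2 = 12
X: 6·4+1·4 = 28 | 2·8+6·2 = 28
gcd(6,1,2,6) = 1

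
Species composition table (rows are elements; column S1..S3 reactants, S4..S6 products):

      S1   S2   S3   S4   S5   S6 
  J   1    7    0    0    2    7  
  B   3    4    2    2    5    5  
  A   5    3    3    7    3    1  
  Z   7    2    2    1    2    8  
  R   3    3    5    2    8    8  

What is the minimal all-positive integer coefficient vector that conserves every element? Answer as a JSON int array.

J: 2·1+3·7+5·0 = 23 | 4·0+1·2+3·7 = 23
B: 2·3+3·4+5·2 = 28 | 4·2+1·5+3·5 = 28
A: 2·5+3·3+5·3 = 34 | 4·7+1·3+3·1 = 34
Z: 2·7+3·2+5·2 = 30 | 4·1+1·2+3·8 = 30
R: 2·3+3·3+5·5 = 40 | 4·2+1·8+3·8 = 40
gcd(2,3,5,4,1,3) = 1

Coefficients: [2, 3, 5, 4, 1, 3]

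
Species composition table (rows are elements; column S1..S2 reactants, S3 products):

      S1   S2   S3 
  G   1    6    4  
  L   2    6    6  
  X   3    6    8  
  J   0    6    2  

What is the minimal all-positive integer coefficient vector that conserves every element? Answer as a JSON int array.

G: 6·1+1·6 = 12 | 3·4 = 12
L: 6·2+1·6 = 18 | 3·6 = 18
X: 6·3+1·6 = 24 | 3·8 = 24
J: 6·0+1·6 = 6 | 3·2 = 6
gcd(6,1,3) = 1

Coefficients: [6, 1, 3]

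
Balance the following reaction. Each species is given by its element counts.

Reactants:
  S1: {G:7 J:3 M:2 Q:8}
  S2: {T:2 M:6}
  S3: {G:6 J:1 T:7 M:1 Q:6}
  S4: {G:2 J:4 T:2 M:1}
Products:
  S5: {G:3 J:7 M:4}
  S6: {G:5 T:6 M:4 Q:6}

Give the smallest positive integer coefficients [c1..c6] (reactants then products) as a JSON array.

Coefficients: [3, 5, 2, 6, 5, 6]

G: 3·7+5·0+2·6+6·2 = 45 | 5·3+6·5 = 45
J: 3·3+5·0+2·1+6·4 = 35 | 5·7+6·0 = 35
T: 3·0+5·2+2·7+6·2 = 36 | 5·0+6·6 = 36
M: 3·2+5·6+2·1+6·1 = 44 | 5·4+6·4 = 44
Q: 3·8+5·0+2·6+6·0 = 36 | 5·0+6·6 = 36
gcd(3,5,2,6,5,6) = 1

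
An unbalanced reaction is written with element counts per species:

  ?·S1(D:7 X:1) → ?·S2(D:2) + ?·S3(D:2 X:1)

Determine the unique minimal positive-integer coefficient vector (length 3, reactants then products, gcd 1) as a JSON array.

D: 2·7 = 14 | 5·2+2·2 = 14
X: 2·1 = 2 | 5·0+2·1 = 2
gcd(2,5,2) = 1

Coefficients: [2, 5, 2]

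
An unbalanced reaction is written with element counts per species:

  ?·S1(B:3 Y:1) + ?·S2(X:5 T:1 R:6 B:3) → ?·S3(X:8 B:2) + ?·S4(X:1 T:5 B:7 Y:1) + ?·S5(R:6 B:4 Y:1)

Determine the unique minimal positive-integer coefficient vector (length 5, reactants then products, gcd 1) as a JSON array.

X: 6·0+5·5 = 25 | 3·8+1·1+5·0 = 25
T: 6·0+5·1 = 5 | 3·0+1·5+5·0 = 5
R: 6·0+5·6 = 30 | 3·0+1·0+5·6 = 30
B: 6·3+5·3 = 33 | 3·2+1·7+5·4 = 33
Y: 6·1+5·0 = 6 | 3·0+1·1+5·1 = 6
gcd(6,5,3,1,5) = 1

Coefficients: [6, 5, 3, 1, 5]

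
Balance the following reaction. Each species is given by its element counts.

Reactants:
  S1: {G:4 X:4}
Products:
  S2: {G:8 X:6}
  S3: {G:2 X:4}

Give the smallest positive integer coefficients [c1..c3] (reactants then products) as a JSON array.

G: 5·4 = 20 | 2·8+2·2 = 20
X: 5·4 = 20 | 2·6+2·4 = 20
gcd(5,2,2) = 1

Coefficients: [5, 2, 2]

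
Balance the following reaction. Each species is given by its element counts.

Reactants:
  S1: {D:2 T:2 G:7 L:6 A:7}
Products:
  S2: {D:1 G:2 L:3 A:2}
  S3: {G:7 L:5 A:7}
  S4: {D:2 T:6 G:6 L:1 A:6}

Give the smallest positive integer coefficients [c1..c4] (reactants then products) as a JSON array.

D: 3·2 = 6 | 4·1+1·0+1·2 = 6
T: 3·2 = 6 | 4·0+1·0+1·6 = 6
G: 3·7 = 21 | 4·2+1·7+1·6 = 21
L: 3·6 = 18 | 4·3+1·5+1·1 = 18
A: 3·7 = 21 | 4·2+1·7+1·6 = 21
gcd(3,4,1,1) = 1

Coefficients: [3, 4, 1, 1]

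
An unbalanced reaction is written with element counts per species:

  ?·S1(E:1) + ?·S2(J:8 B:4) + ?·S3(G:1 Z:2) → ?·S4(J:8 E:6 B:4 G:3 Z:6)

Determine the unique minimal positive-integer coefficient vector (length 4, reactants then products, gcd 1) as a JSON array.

J: 6·0+1·8+3·0 = 8 | 1·8 = 8
E: 6·1+1·0+3·0 = 6 | 1·6 = 6
B: 6·0+1·4+3·0 = 4 | 1·4 = 4
G: 6·0+1·0+3·1 = 3 | 1·3 = 3
Z: 6·0+1·0+3·2 = 6 | 1·6 = 6
gcd(6,1,3,1) = 1

Coefficients: [6, 1, 3, 1]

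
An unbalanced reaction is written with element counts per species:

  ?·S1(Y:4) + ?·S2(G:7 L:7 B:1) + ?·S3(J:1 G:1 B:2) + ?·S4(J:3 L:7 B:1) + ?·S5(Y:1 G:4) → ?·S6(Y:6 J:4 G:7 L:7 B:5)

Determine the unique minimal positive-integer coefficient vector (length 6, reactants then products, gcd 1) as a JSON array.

Coefficients: [4, 1, 6, 2, 2, 3]

Y: 4·4+1·0+6·0+2·0+2·1 = 18 | 3·6 = 18
J: 4·0+1·0+6·1+2·3+2·0 = 12 | 3·4 = 12
G: 4·0+1·7+6·1+2·0+2·4 = 21 | 3·7 = 21
L: 4·0+1·7+6·0+2·7+2·0 = 21 | 3·7 = 21
B: 4·0+1·1+6·2+2·1+2·0 = 15 | 3·5 = 15
gcd(4,1,6,2,2,3) = 1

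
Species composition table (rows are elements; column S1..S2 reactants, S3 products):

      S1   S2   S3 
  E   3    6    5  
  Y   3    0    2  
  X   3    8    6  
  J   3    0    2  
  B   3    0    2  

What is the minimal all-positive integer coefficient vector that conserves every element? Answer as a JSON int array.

E: 4·3+3·6 = 30 | 6·5 = 30
Y: 4·3+3·0 = 12 | 6·2 = 12
X: 4·3+3·8 = 36 | 6·6 = 36
J: 4·3+3·0 = 12 | 6·2 = 12
B: 4·3+3·0 = 12 | 6·2 = 12
gcd(4,3,6) = 1

Coefficients: [4, 3, 6]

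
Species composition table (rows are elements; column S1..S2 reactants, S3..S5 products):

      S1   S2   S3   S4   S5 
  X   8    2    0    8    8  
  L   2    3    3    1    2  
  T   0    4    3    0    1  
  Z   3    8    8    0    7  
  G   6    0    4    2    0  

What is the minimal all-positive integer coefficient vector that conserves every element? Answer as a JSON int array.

X: 5·8+4·2 = 48 | 5·0+5·8+1·8 = 48
L: 5·2+4·3 = 22 | 5·3+5·1+1·2 = 22
T: 5·0+4·4 = 16 | 5·3+5·0+1·1 = 16
Z: 5·3+4·8 = 47 | 5·8+5·0+1·7 = 47
G: 5·6+4·0 = 30 | 5·4+5·2+1·0 = 30
gcd(5,4,5,5,1) = 1

Coefficients: [5, 4, 5, 5, 1]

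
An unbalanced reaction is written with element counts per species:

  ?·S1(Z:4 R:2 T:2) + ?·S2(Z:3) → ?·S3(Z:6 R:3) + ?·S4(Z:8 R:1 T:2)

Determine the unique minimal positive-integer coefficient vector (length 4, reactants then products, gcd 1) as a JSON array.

Coefficients: [3, 6, 1, 3]

Z: 3·4+6·3 = 30 | 1·6+3·8 = 30
R: 3·2+6·0 = 6 | 1·3+3·1 = 6
T: 3·2+6·0 = 6 | 1·0+3·2 = 6
gcd(3,6,1,3) = 1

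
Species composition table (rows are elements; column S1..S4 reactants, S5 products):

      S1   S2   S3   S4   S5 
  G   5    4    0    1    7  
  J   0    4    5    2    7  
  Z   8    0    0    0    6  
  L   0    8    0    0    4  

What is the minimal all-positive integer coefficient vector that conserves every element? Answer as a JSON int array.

Coefficients: [3, 2, 2, 5, 4]

G: 3·5+2·4+2·0+5·1 = 28 | 4·7 = 28
J: 3·0+2·4+2·5+5·2 = 28 | 4·7 = 28
Z: 3·8+2·0+2·0+5·0 = 24 | 4·6 = 24
L: 3·0+2·8+2·0+5·0 = 16 | 4·4 = 16
gcd(3,2,2,5,4) = 1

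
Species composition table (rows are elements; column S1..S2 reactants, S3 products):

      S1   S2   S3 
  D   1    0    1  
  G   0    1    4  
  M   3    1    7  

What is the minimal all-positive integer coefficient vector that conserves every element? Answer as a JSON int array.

D: 1·1+4·0 = 1 | 1·1 = 1
G: 1·0+4·1 = 4 | 1·4 = 4
M: 1·3+4·1 = 7 | 1·7 = 7
gcd(1,4,1) = 1

Coefficients: [1, 4, 1]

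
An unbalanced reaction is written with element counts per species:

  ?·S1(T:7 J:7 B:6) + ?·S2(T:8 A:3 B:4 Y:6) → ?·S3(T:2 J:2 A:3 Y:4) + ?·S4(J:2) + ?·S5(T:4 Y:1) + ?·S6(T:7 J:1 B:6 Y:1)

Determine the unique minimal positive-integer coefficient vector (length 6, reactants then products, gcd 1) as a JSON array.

T: 3·7+3·8 = 45 | 3·2+5·0+1·4+5·7 = 45
J: 3·7+3·0 = 21 | 3·2+5·2+1·0+5·1 = 21
A: 3·0+3·3 = 9 | 3·3+5·0+1·0+5·0 = 9
B: 3·6+3·4 = 30 | 3·0+5·0+1·0+5·6 = 30
Y: 3·0+3·6 = 18 | 3·4+5·0+1·1+5·1 = 18
gcd(3,3,3,5,1,5) = 1

Coefficients: [3, 3, 3, 5, 1, 5]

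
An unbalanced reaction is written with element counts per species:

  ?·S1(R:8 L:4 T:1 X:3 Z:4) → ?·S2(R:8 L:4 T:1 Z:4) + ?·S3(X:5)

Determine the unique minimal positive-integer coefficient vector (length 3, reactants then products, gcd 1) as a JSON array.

Coefficients: [5, 5, 3]

R: 5·8 = 40 | 5·8+3·0 = 40
L: 5·4 = 20 | 5·4+3·0 = 20
T: 5·1 = 5 | 5·1+3·0 = 5
X: 5·3 = 15 | 5·0+3·5 = 15
Z: 5·4 = 20 | 5·4+3·0 = 20
gcd(5,5,3) = 1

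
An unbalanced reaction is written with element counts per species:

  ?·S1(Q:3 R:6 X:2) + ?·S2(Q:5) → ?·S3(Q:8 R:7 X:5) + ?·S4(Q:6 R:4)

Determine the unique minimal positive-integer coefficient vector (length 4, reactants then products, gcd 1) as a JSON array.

Coefficients: [5, 5, 2, 4]

Q: 5·3+5·5 = 40 | 2·8+4·6 = 40
R: 5·6+5·0 = 30 | 2·7+4·4 = 30
X: 5·2+5·0 = 10 | 2·5+4·0 = 10
gcd(5,5,2,4) = 1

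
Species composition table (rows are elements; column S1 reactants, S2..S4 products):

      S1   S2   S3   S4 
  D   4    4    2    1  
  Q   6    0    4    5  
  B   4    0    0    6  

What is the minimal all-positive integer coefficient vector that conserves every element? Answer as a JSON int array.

Coefficients: [6, 3, 4, 4]

D: 6·4 = 24 | 3·4+4·2+4·1 = 24
Q: 6·6 = 36 | 3·0+4·4+4·5 = 36
B: 6·4 = 24 | 3·0+4·0+4·6 = 24
gcd(6,3,4,4) = 1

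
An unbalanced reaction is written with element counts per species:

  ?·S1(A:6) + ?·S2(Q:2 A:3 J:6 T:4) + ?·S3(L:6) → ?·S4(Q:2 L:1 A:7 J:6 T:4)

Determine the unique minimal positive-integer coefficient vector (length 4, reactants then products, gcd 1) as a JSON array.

Q: 4·0+6·2+1·0 = 12 | 6·2 = 12
L: 4·0+6·0+1·6 = 6 | 6·1 = 6
A: 4·6+6·3+1·0 = 42 | 6·7 = 42
J: 4·0+6·6+1·0 = 36 | 6·6 = 36
T: 4·0+6·4+1·0 = 24 | 6·4 = 24
gcd(4,6,1,6) = 1

Coefficients: [4, 6, 1, 6]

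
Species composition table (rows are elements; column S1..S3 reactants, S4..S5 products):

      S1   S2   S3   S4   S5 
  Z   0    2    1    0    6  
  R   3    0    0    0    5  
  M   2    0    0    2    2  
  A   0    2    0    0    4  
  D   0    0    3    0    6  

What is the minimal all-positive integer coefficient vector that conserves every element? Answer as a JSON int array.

Z: 5·0+6·2+6·1 = 18 | 2·0+3·6 = 18
R: 5·3+6·0+6·0 = 15 | 2·0+3·5 = 15
M: 5·2+6·0+6·0 = 10 | 2·2+3·2 = 10
A: 5·0+6·2+6·0 = 12 | 2·0+3·4 = 12
D: 5·0+6·0+6·3 = 18 | 2·0+3·6 = 18
gcd(5,6,6,2,3) = 1

Coefficients: [5, 6, 6, 2, 3]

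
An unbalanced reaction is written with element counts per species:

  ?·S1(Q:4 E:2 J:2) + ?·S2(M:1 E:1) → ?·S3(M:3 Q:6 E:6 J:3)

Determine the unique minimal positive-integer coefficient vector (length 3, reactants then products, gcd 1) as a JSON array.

Coefficients: [3, 6, 2]

M: 3·0+6·1 = 6 | 2·3 = 6
Q: 3·4+6·0 = 12 | 2·6 = 12
E: 3·2+6·1 = 12 | 2·6 = 12
J: 3·2+6·0 = 6 | 2·3 = 6
gcd(3,6,2) = 1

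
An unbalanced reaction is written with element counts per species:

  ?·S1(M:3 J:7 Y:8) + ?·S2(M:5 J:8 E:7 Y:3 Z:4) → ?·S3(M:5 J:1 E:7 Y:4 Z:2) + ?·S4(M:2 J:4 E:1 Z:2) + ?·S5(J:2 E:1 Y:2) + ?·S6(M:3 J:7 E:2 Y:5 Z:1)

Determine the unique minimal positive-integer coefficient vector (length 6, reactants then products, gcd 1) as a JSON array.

Coefficients: [2, 4, 2, 5, 5, 2]

M: 2·3+4·5 = 26 | 2·5+5·2+5·0+2·3 = 26
J: 2·7+4·8 = 46 | 2·1+5·4+5·2+2·7 = 46
E: 2·0+4·7 = 28 | 2·7+5·1+5·1+2·2 = 28
Y: 2·8+4·3 = 28 | 2·4+5·0+5·2+2·5 = 28
Z: 2·0+4·4 = 16 | 2·2+5·2+5·0+2·1 = 16
gcd(2,4,2,5,5,2) = 1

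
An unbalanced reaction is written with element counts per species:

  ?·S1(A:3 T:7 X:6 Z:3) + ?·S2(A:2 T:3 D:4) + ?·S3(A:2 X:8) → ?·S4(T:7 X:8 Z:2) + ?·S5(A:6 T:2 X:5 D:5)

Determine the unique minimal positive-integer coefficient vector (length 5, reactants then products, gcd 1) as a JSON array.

A: 2·3+5·2+4·2 = 24 | 3·0+4·6 = 24
T: 2·7+5·3+4·0 = 29 | 3·7+4·2 = 29
X: 2·6+5·0+4·8 = 44 | 3·8+4·5 = 44
D: 2·0+5·4+4·0 = 20 | 3·0+4·5 = 20
Z: 2·3+5·0+4·0 = 6 | 3·2+4·0 = 6
gcd(2,5,4,3,4) = 1

Coefficients: [2, 5, 4, 3, 4]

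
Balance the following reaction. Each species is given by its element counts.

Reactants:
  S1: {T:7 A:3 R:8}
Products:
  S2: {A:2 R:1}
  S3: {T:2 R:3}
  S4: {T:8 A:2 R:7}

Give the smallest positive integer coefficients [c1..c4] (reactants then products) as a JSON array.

Coefficients: [6, 5, 5, 4]

T: 6·7 = 42 | 5·0+5·2+4·8 = 42
A: 6·3 = 18 | 5·2+5·0+4·2 = 18
R: 6·8 = 48 | 5·1+5·3+4·7 = 48
gcd(6,5,5,4) = 1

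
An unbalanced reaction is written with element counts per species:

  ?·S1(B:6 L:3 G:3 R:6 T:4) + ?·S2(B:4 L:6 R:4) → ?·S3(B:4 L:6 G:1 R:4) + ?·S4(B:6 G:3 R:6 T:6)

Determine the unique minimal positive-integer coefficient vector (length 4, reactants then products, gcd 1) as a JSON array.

Coefficients: [6, 3, 6, 4]

B: 6·6+3·4 = 48 | 6·4+4·6 = 48
L: 6·3+3·6 = 36 | 6·6+4·0 = 36
G: 6·3+3·0 = 18 | 6·1+4·3 = 18
R: 6·6+3·4 = 48 | 6·4+4·6 = 48
T: 6·4+3·0 = 24 | 6·0+4·6 = 24
gcd(6,3,6,4) = 1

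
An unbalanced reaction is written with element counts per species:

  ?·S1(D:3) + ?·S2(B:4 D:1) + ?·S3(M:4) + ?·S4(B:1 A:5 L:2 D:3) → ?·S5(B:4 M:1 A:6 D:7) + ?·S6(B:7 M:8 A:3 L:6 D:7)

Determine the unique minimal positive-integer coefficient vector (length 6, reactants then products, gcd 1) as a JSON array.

B: 6·0+6·4+5·0+6·1 = 30 | 4·4+2·7 = 30
M: 6·0+6·0+5·4+6·0 = 20 | 4·1+2·8 = 20
A: 6·0+6·0+5·0+6·5 = 30 | 4·6+2·3 = 30
L: 6·0+6·0+5·0+6·2 = 12 | 4·0+2·6 = 12
D: 6·3+6·1+5·0+6·3 = 42 | 4·7+2·7 = 42
gcd(6,6,5,6,4,2) = 1

Coefficients: [6, 6, 5, 6, 4, 2]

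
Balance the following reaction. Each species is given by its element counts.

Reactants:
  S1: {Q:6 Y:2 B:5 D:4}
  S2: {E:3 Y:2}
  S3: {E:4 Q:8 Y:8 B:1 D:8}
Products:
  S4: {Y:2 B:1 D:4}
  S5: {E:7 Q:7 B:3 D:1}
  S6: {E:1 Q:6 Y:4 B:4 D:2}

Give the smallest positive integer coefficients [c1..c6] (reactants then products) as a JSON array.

E: 6·0+5·3+1·4 = 19 | 5·0+2·7+5·1 = 19
Q: 6·6+5·0+1·8 = 44 | 5·0+2·7+5·6 = 44
Y: 6·2+5·2+1·8 = 30 | 5·2+2·0+5·4 = 30
B: 6·5+5·0+1·1 = 31 | 5·1+2·3+5·4 = 31
D: 6·4+5·0+1·8 = 32 | 5·4+2·1+5·2 = 32
gcd(6,5,1,5,2,5) = 1

Coefficients: [6, 5, 1, 5, 2, 5]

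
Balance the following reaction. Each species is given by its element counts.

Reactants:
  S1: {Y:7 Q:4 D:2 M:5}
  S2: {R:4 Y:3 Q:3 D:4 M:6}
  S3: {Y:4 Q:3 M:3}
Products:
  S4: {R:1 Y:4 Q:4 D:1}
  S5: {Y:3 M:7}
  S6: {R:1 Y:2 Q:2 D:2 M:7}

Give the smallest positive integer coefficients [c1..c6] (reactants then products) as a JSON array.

Coefficients: [1, 2, 6, 6, 3, 2]

R: 1·0+2·4+6·0 = 8 | 6·1+3·0+2·1 = 8
Y: 1·7+2·3+6·4 = 37 | 6·4+3·3+2·2 = 37
Q: 1·4+2·3+6·3 = 28 | 6·4+3·0+2·2 = 28
D: 1·2+2·4+6·0 = 10 | 6·1+3·0+2·2 = 10
M: 1·5+2·6+6·3 = 35 | 6·0+3·7+2·7 = 35
gcd(1,2,6,6,3,2) = 1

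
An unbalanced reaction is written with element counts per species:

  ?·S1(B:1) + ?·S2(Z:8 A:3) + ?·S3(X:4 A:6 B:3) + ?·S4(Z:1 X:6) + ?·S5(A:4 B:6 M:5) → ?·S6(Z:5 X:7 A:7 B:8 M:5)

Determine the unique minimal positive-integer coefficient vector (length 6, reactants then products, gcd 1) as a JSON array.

Coefficients: [5, 2, 1, 4, 4, 4]

Z: 5·0+2·8+1·0+4·1+4·0 = 20 | 4·5 = 20
X: 5·0+2·0+1·4+4·6+4·0 = 28 | 4·7 = 28
A: 5·0+2·3+1·6+4·0+4·4 = 28 | 4·7 = 28
B: 5·1+2·0+1·3+4·0+4·6 = 32 | 4·8 = 32
M: 5·0+2·0+1·0+4·0+4·5 = 20 | 4·5 = 20
gcd(5,2,1,4,4,4) = 1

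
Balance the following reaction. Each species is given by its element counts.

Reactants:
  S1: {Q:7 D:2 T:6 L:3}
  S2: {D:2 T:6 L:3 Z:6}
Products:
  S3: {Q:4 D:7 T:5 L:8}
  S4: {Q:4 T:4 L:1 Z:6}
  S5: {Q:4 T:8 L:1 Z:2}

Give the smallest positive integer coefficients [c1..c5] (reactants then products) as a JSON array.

Coefficients: [4, 3, 2, 2, 3]

Q: 4·7+3·0 = 28 | 2·4+2·4+3·4 = 28
D: 4·2+3·2 = 14 | 2·7+2·0+3·0 = 14
T: 4·6+3·6 = 42 | 2·5+2·4+3·8 = 42
L: 4·3+3·3 = 21 | 2·8+2·1+3·1 = 21
Z: 4·0+3·6 = 18 | 2·0+2·6+3·2 = 18
gcd(4,3,2,2,3) = 1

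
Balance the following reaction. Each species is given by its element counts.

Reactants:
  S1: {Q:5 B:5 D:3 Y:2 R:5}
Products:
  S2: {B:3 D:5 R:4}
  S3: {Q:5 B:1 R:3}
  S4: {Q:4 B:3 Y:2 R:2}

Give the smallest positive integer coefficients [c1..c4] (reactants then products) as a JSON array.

Q: 5·5 = 25 | 3·0+1·5+5·4 = 25
B: 5·5 = 25 | 3·3+1·1+5·3 = 25
D: 5·3 = 15 | 3·5+1·0+5·0 = 15
Y: 5·2 = 10 | 3·0+1·0+5·2 = 10
R: 5·5 = 25 | 3·4+1·3+5·2 = 25
gcd(5,3,1,5) = 1

Coefficients: [5, 3, 1, 5]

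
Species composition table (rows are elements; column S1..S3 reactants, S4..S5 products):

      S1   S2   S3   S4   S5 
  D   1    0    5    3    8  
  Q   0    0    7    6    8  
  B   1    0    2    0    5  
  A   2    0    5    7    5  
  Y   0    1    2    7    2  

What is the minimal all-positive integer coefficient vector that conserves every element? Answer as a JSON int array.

Coefficients: [1, 5, 2, 1, 1]

D: 1·1+5·0+2·5 = 11 | 1·3+1·8 = 11
Q: 1·0+5·0+2·7 = 14 | 1·6+1·8 = 14
B: 1·1+5·0+2·2 = 5 | 1·0+1·5 = 5
A: 1·2+5·0+2·5 = 12 | 1·7+1·5 = 12
Y: 1·0+5·1+2·2 = 9 | 1·7+1·2 = 9
gcd(1,5,2,1,1) = 1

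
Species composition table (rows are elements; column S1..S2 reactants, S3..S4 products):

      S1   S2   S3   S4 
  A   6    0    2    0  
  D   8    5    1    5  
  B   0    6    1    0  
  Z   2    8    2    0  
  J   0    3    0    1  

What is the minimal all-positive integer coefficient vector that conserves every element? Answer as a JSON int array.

Coefficients: [2, 1, 6, 3]

A: 2·6+1·0 = 12 | 6·2+3·0 = 12
D: 2·8+1·5 = 21 | 6·1+3·5 = 21
B: 2·0+1·6 = 6 | 6·1+3·0 = 6
Z: 2·2+1·8 = 12 | 6·2+3·0 = 12
J: 2·0+1·3 = 3 | 6·0+3·1 = 3
gcd(2,1,6,3) = 1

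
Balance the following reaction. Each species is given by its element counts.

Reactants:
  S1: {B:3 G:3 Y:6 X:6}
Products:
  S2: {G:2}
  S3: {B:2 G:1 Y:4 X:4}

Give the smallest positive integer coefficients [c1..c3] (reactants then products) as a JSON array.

B: 4·3 = 12 | 3·0+6·2 = 12
G: 4·3 = 12 | 3·2+6·1 = 12
Y: 4·6 = 24 | 3·0+6·4 = 24
X: 4·6 = 24 | 3·0+6·4 = 24
gcd(4,3,6) = 1

Coefficients: [4, 3, 6]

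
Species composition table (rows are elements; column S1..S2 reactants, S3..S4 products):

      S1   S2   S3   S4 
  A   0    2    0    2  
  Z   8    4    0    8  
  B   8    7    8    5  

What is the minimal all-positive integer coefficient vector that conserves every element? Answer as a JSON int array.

A: 2·0+4·2 = 8 | 3·0+4·2 = 8
Z: 2·8+4·4 = 32 | 3·0+4·8 = 32
B: 2·8+4·7 = 44 | 3·8+4·5 = 44
gcd(2,4,3,4) = 1

Coefficients: [2, 4, 3, 4]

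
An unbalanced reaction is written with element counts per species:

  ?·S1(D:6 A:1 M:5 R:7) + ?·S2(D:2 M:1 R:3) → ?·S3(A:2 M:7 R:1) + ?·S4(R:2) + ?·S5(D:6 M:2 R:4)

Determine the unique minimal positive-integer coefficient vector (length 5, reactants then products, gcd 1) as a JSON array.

D: 2·6+3·2 = 18 | 1·0+5·0+3·6 = 18
A: 2·1+3·0 = 2 | 1·2+5·0+3·0 = 2
M: 2·5+3·1 = 13 | 1·7+5·0+3·2 = 13
R: 2·7+3·3 = 23 | 1·1+5·2+3·4 = 23
gcd(2,3,1,5,3) = 1

Coefficients: [2, 3, 1, 5, 3]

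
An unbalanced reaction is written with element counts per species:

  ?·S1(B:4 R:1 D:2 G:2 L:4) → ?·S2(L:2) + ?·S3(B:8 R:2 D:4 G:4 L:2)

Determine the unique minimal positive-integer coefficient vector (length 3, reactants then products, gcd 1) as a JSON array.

Coefficients: [2, 3, 1]

B: 2·4 = 8 | 3·0+1·8 = 8
R: 2·1 = 2 | 3·0+1·2 = 2
D: 2·2 = 4 | 3·0+1·4 = 4
G: 2·2 = 4 | 3·0+1·4 = 4
L: 2·4 = 8 | 3·2+1·2 = 8
gcd(2,3,1) = 1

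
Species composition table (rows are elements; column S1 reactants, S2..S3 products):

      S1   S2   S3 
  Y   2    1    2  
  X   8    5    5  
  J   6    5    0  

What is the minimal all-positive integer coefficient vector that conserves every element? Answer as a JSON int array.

Coefficients: [5, 6, 2]

Y: 5·2 = 10 | 6·1+2·2 = 10
X: 5·8 = 40 | 6·5+2·5 = 40
J: 5·6 = 30 | 6·5+2·0 = 30
gcd(5,6,2) = 1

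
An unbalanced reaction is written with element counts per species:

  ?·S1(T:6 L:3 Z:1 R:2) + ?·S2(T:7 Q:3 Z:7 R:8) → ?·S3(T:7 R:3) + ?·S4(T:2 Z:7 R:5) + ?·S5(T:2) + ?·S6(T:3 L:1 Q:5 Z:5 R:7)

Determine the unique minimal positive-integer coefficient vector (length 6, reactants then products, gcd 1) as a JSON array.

T: 1·6+5·7 = 41 | 2·7+3·2+6·2+3·3 = 41
L: 1·3+5·0 = 3 | 2·0+3·0+6·0+3·1 = 3
Q: 1·0+5·3 = 15 | 2·0+3·0+6·0+3·5 = 15
Z: 1·1+5·7 = 36 | 2·0+3·7+6·0+3·5 = 36
R: 1·2+5·8 = 42 | 2·3+3·5+6·0+3·7 = 42
gcd(1,5,2,3,6,3) = 1

Coefficients: [1, 5, 2, 3, 6, 3]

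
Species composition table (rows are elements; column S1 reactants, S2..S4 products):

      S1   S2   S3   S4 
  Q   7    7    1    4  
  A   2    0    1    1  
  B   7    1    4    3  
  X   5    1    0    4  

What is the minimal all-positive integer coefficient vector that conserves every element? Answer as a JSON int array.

Q: 5·7 = 35 | 1·7+4·1+6·4 = 35
A: 5·2 = 10 | 1·0+4·1+6·1 = 10
B: 5·7 = 35 | 1·1+4·4+6·3 = 35
X: 5·5 = 25 | 1·1+4·0+6·4 = 25
gcd(5,1,4,6) = 1

Coefficients: [5, 1, 4, 6]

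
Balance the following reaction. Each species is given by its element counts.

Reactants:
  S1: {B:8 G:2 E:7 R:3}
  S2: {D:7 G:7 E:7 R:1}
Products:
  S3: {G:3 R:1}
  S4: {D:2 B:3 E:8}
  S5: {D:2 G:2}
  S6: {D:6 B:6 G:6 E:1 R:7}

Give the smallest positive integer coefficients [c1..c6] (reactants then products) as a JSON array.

Coefficients: [3, 4, 6, 6, 5, 1]

D: 3·0+4·7 = 28 | 6·0+6·2+5·2+1·6 = 28
B: 3·8+4·0 = 24 | 6·0+6·3+5·0+1·6 = 24
G: 3·2+4·7 = 34 | 6·3+6·0+5·2+1·6 = 34
E: 3·7+4·7 = 49 | 6·0+6·8+5·0+1·1 = 49
R: 3·3+4·1 = 13 | 6·1+6·0+5·0+1·7 = 13
gcd(3,4,6,6,5,1) = 1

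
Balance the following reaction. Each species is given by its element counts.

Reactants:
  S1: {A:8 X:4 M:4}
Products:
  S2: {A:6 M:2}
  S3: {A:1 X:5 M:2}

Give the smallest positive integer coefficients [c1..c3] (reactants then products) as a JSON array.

A: 5·8 = 40 | 6·6+4·1 = 40
X: 5·4 = 20 | 6·0+4·5 = 20
M: 5·4 = 20 | 6·2+4·2 = 20
gcd(5,6,4) = 1

Coefficients: [5, 6, 4]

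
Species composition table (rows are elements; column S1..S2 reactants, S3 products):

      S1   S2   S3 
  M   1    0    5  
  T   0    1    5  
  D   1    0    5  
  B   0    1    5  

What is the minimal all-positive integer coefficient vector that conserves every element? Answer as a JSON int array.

Coefficients: [5, 5, 1]

M: 5·1+5·0 = 5 | 1·5 = 5
T: 5·0+5·1 = 5 | 1·5 = 5
D: 5·1+5·0 = 5 | 1·5 = 5
B: 5·0+5·1 = 5 | 1·5 = 5
gcd(5,5,1) = 1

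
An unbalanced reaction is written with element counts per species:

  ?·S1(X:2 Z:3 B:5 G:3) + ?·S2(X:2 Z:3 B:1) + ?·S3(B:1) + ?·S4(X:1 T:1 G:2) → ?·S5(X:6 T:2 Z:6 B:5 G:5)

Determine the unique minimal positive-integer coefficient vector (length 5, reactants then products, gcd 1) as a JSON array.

Coefficients: [1, 5, 5, 6, 3]

X: 1·2+5·2+5·0+6·1 = 18 | 3·6 = 18
T: 1·0+5·0+5·0+6·1 = 6 | 3·2 = 6
Z: 1·3+5·3+5·0+6·0 = 18 | 3·6 = 18
B: 1·5+5·1+5·1+6·0 = 15 | 3·5 = 15
G: 1·3+5·0+5·0+6·2 = 15 | 3·5 = 15
gcd(1,5,5,6,3) = 1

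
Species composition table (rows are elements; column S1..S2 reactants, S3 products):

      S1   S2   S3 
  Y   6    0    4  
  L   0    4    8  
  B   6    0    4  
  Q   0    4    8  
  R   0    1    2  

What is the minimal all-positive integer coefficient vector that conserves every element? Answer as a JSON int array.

Coefficients: [2, 6, 3]

Y: 2·6+6·0 = 12 | 3·4 = 12
L: 2·0+6·4 = 24 | 3·8 = 24
B: 2·6+6·0 = 12 | 3·4 = 12
Q: 2·0+6·4 = 24 | 3·8 = 24
R: 2·0+6·1 = 6 | 3·2 = 6
gcd(2,6,3) = 1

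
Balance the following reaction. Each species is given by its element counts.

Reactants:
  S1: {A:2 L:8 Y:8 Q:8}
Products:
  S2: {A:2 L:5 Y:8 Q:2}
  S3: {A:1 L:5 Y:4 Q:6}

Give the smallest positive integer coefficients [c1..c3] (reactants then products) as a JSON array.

Coefficients: [5, 2, 6]

A: 5·2 = 10 | 2·2+6·1 = 10
L: 5·8 = 40 | 2·5+6·5 = 40
Y: 5·8 = 40 | 2·8+6·4 = 40
Q: 5·8 = 40 | 2·2+6·6 = 40
gcd(5,2,6) = 1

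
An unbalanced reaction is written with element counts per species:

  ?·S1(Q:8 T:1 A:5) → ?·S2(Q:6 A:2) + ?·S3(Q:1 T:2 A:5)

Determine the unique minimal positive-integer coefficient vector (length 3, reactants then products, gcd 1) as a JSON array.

Coefficients: [4, 5, 2]

Q: 4·8 = 32 | 5·6+2·1 = 32
T: 4·1 = 4 | 5·0+2·2 = 4
A: 4·5 = 20 | 5·2+2·5 = 20
gcd(4,5,2) = 1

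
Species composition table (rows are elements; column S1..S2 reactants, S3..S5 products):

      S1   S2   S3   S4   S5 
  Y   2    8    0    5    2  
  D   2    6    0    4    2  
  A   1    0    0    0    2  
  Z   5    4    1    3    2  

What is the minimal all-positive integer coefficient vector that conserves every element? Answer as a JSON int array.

Y: 2·2+1·8 = 12 | 6·0+2·5+1·2 = 12
D: 2·2+1·6 = 10 | 6·0+2·4+1·2 = 10
A: 2·1+1·0 = 2 | 6·0+2·0+1·2 = 2
Z: 2·5+1·4 = 14 | 6·1+2·3+1·2 = 14
gcd(2,1,6,2,1) = 1

Coefficients: [2, 1, 6, 2, 1]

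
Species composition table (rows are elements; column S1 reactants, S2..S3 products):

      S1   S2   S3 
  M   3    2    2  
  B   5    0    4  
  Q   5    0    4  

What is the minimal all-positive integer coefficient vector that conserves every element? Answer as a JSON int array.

Coefficients: [4, 1, 5]

M: 4·3 = 12 | 1·2+5·2 = 12
B: 4·5 = 20 | 1·0+5·4 = 20
Q: 4·5 = 20 | 1·0+5·4 = 20
gcd(4,1,5) = 1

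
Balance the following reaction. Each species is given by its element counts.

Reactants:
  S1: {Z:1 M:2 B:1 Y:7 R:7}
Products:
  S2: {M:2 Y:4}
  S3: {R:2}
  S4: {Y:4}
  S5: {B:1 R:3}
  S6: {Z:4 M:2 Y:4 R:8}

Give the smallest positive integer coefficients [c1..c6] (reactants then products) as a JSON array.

Z: 4·1 = 4 | 3·0+4·0+3·0+4·0+1·4 = 4
M: 4·2 = 8 | 3·2+4·0+3·0+4·0+1·2 = 8
B: 4·1 = 4 | 3·0+4·0+3·0+4·1+1·0 = 4
Y: 4·7 = 28 | 3·4+4·0+3·4+4·0+1·4 = 28
R: 4·7 = 28 | 3·0+4·2+3·0+4·3+1·8 = 28
gcd(4,3,4,3,4,1) = 1

Coefficients: [4, 3, 4, 3, 4, 1]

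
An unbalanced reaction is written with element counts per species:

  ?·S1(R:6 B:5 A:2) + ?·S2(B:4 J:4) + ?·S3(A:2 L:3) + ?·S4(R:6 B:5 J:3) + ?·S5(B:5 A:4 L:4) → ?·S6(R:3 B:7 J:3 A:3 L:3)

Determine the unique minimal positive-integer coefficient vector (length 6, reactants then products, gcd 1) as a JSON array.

R: 1·6+3·0+2·0+2·6+3·0 = 18 | 6·3 = 18
B: 1·5+3·4+2·0+2·5+3·5 = 42 | 6·7 = 42
J: 1·0+3·4+2·0+2·3+3·0 = 18 | 6·3 = 18
A: 1·2+3·0+2·2+2·0+3·4 = 18 | 6·3 = 18
L: 1·0+3·0+2·3+2·0+3·4 = 18 | 6·3 = 18
gcd(1,3,2,2,3,6) = 1

Coefficients: [1, 3, 2, 2, 3, 6]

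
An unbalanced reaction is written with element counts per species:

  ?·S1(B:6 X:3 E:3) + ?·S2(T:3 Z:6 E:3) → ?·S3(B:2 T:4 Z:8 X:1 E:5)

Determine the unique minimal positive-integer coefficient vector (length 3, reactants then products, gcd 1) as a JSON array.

B: 1·6+4·0 = 6 | 3·2 = 6
T: 1·0+4·3 = 12 | 3·4 = 12
Z: 1·0+4·6 = 24 | 3·8 = 24
X: 1·3+4·0 = 3 | 3·1 = 3
E: 1·3+4·3 = 15 | 3·5 = 15
gcd(1,4,3) = 1

Coefficients: [1, 4, 3]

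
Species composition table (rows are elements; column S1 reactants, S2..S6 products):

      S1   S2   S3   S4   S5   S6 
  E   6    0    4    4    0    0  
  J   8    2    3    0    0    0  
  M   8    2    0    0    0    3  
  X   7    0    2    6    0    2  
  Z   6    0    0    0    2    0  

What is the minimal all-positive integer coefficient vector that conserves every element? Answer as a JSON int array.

Coefficients: [2, 5, 2, 1, 6, 2]

E: 2·6 = 12 | 5·0+2·4+1·4+6·0+2·0 = 12
J: 2·8 = 16 | 5·2+2·3+1·0+6·0+2·0 = 16
M: 2·8 = 16 | 5·2+2·0+1·0+6·0+2·3 = 16
X: 2·7 = 14 | 5·0+2·2+1·6+6·0+2·2 = 14
Z: 2·6 = 12 | 5·0+2·0+1·0+6·2+2·0 = 12
gcd(2,5,2,1,6,2) = 1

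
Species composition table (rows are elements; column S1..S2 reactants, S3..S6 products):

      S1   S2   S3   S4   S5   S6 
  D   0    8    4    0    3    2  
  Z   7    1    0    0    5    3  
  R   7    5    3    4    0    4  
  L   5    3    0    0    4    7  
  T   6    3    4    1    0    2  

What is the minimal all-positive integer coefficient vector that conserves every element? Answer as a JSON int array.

Coefficients: [3, 5, 6, 5, 4, 2]

D: 3·0+5·8 = 40 | 6·4+5·0+4·3+2·2 = 40
Z: 3·7+5·1 = 26 | 6·0+5·0+4·5+2·3 = 26
R: 3·7+5·5 = 46 | 6·3+5·4+4·0+2·4 = 46
L: 3·5+5·3 = 30 | 6·0+5·0+4·4+2·7 = 30
T: 3·6+5·3 = 33 | 6·4+5·1+4·0+2·2 = 33
gcd(3,5,6,5,4,2) = 1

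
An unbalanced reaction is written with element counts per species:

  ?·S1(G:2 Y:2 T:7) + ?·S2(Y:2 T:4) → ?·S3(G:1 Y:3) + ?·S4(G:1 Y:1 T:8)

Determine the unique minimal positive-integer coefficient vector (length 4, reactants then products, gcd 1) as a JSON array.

G: 4·2+3·0 = 8 | 3·1+5·1 = 8
Y: 4·2+3·2 = 14 | 3·3+5·1 = 14
T: 4·7+3·4 = 40 | 3·0+5·8 = 40
gcd(4,3,3,5) = 1

Coefficients: [4, 3, 3, 5]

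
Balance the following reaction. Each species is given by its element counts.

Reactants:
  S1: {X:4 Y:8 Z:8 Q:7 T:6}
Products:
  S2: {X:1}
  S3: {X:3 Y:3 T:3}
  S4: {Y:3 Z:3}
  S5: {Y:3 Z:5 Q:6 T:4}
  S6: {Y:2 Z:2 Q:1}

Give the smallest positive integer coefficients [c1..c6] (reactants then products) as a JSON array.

X: 3·4 = 12 | 6·1+2·3+1·0+3·0+3·0 = 12
Y: 3·8 = 24 | 6·0+2·3+1·3+3·3+3·2 = 24
Z: 3·8 = 24 | 6·0+2·0+1·3+3·5+3·2 = 24
Q: 3·7 = 21 | 6·0+2·0+1·0+3·6+3·1 = 21
T: 3·6 = 18 | 6·0+2·3+1·0+3·4+3·0 = 18
gcd(3,6,2,1,3,3) = 1

Coefficients: [3, 6, 2, 1, 3, 3]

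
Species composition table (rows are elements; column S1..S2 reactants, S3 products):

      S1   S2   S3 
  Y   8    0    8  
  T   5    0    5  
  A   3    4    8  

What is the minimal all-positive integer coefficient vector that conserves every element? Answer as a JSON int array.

Y: 4·8+5·0 = 32 | 4·8 = 32
T: 4·5+5·0 = 20 | 4·5 = 20
A: 4·3+5·4 = 32 | 4·8 = 32
gcd(4,5,4) = 1

Coefficients: [4, 5, 4]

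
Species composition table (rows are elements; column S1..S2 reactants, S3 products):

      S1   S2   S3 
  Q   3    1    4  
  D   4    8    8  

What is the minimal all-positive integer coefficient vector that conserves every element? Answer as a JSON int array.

Coefficients: [6, 2, 5]

Q: 6·3+2·1 = 20 | 5·4 = 20
D: 6·4+2·8 = 40 | 5·8 = 40
gcd(6,2,5) = 1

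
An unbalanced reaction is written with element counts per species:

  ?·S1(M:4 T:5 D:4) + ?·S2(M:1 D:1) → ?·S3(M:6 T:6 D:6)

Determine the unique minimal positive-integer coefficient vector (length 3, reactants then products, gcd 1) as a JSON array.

Coefficients: [6, 6, 5]

M: 6·4+6·1 = 30 | 5·6 = 30
T: 6·5+6·0 = 30 | 5·6 = 30
D: 6·4+6·1 = 30 | 5·6 = 30
gcd(6,6,5) = 1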